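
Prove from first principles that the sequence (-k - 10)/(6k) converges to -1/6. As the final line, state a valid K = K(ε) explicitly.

Let ε > 0 be given. For k ≥ 1, |(-k - 10)/(6k) + 1/6| = |-60|/(6(6k)) = 60/(6(6k)).
Since 6k ≥ 6k for k ≥ 1, this is ≤ 60/(6·6k) = (5/3)/k.
So |(-k - 10)/(6k) + 1/6| < ε whenever k > (5/3)/ε.
Take K = (5/3)/ε. If k > K then |(-k - 10)/(6k) + 1/6| ≤ (5/3)/k < ε.

K = (5/3)/ε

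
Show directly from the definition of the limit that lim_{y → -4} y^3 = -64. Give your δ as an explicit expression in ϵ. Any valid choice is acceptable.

Let ϵ > 0. We seek δ > 0 with 0 < |y + 4| < δ ⇒ |y^3 + 64| < ϵ.
Factor: y^3 + 64 = (y + 4)(y^2 - 4y + 16), so |y^3 + 64| = |y + 4|·|y^2 - 4y + 16|.
Impose δ ≤ 2 so that |y| < 6; then |y^2 - 4y + 16| ≤ 76.
Hence |y^3 + 64| ≤ 76|y + 4|, which is < ϵ once |y + 4| < ϵ/76.
Take δ = min(2, ϵ/76). If 0 < |y + 4| < δ then both bounds hold and |y^3 + 64| ≤ 76|y + 4| < 76·(ϵ/76) = ϵ.

δ = min(2, ϵ/76)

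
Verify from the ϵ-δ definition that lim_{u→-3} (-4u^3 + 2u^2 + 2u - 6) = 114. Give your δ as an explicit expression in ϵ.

Let ϵ > 0. We want δ > 0 such that 0 < |u + 3| < δ implies |(-4u^3 + 2u^2 + 2u - 6) − 114| < ϵ.
(-4u^3 + 2u^2 + 2u - 6) − 114 = -4u^3 + 2u^2 + 2u - 120 = (u + 3)(-4u^2 + 14u - 40).
So |(-4u^3 + 2u^2 + 2u - 6) − 114| = |u + 3|·|-4u^2 + 14u - 40|.
Assume first that |u + 3| < 1, so |u| < 4. Then |-4u^2 + 14u - 40| ≤ 4·4^2 + 14·4 + 40 = 160.
Hence |(-4u^3 + 2u^2 + 2u - 6) − 114| ≤ 160|u + 3| < ϵ provided |u + 3| < ϵ/160.
Choosing δ = min(1, ϵ/160) ensures both conditions, hence |(-4u^3 + 2u^2 + 2u - 6) − 114| < ϵ.

δ = min(1, ϵ/160)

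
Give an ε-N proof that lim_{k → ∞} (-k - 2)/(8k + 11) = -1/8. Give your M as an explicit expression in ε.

Suppose ε > 0. For k ≥ 1, |(-k - 2)/(8k + 11) + 1/8| = |-5|/(8(8k + 11)) = 5/(8(8k + 11)).
Since 8k + 11 ≥ 8k for k ≥ 1, this is ≤ 5/(8·8k) = (5/64)/k.
So |(-k - 2)/(8k + 11) + 1/8| < ε whenever k > (5/64)/ε.
Take M = (5/64)/ε. If k > M then |(-k - 2)/(8k + 11) + 1/8| ≤ (5/64)/k < ε.

M = (5/64)/ε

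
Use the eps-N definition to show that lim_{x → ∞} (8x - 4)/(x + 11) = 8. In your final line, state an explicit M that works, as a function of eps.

M = 92/eps

Suppose eps > 0. We seek M > 0 such that x > M implies |(8x - 4)/(x + 11) − 8| < eps.
(8x - 4)/(x + 11) − 8 = ((8x - 4) − 8(x + 11)) / ((x + 11)) = -92/((x + 11)).
For x > 0 we have x + 11 > x, so |(8x - 4)/(x + 11) − 8| = 92/((x + 11)) < 92/(x) = 92/x.
Thus |(8x - 4)/(x + 11) − 8| < eps whenever x > 92/eps.
Take M = 92/eps. If x > M then |(8x - 4)/(x + 11) − 8| < 92/x < eps.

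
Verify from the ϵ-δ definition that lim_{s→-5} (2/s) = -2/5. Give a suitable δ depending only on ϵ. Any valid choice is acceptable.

δ = min(5/2, (25/4)ϵ)

Let ϵ > 0 be given. We seek δ > 0 such that 0 < |s + 5| < δ implies |2/s + 2/5| < ϵ.
|2/s + 2/5| = 2·|-5 − s|/(5·|s|) = 2|s + 5|/(5|s|).
Require δ ≤ 5/2 so that |s| > 5 − 5/2 = 5/2, hence 5|s| > 25/2.
Then |2/s + 2/5| < 2|s + 5|/(25/2), which is < ϵ when |s + 5| < (25/4)ϵ.
Take δ = min(5/2, (25/4)ϵ). Then 0 < |s + 5| < δ gives both |s + 5| < 5/2 and |s + 5| < (25/4)ϵ, so |2/s + 2/5| < ϵ.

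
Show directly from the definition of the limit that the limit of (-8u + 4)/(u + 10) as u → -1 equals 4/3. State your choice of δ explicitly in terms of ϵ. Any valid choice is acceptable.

δ = min(9/2, (27/56)ϵ)

Let ϵ > 0. We want δ > 0 with 0 < |u + 1| < δ ⇒ |(-8u + 4)/(u + 10) − (4/3)| < ϵ.
Combining over a common denominator, (-8u + 4)/(u + 10) − (4/3) = [(-8u + 4)·9 − 12·(u + 10)] / [9·(u + 10)] = -84(u + 1) / (9(u + 10)).
So |(-8u + 4)/(u + 10) − (4/3)| = 84|u + 1| / (9·|u + 10|).
Restrict δ ≤ 9/2. Then |u + 1| < 9/2 gives |u + 10| = |(u + 1) + 9| ≥ 9 − 9/2 = 9/2.
Hence |(-8u + 4)/(u + 10) − (4/3)| < 84|u + 1|/(9·(9/2)) = (56/27)|u + 1|, which is < ϵ once |u + 1| < (27/56)ϵ.
Take δ = min(9/2, (27/56)ϵ). Then 0 < |u + 1| < δ forces both bounds, so |(-8u + 4)/(u + 10) − (4/3)| < ϵ.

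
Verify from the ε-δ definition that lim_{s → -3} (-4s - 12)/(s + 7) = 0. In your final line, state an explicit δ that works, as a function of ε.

Let ε > 0 be given. We want δ > 0 with 0 < |s + 3| < δ ⇒ |(-4s - 12)/(s + 7) − 0| < ε.
Combining over a common denominator, (-4s - 12)/(s + 7) − 0 = [(-4s - 12)·4 − 0·(s + 7)] / [4·(s + 7)] = -16(s + 3) / (4(s + 7)).
So |(-4s - 12)/(s + 7) − 0| = 16|s + 3| / (4·|s + 7|).
Restrict δ ≤ 2. Then |s + 3| < 2 gives |s + 7| = |(s + 3) + 4| ≥ 4 − 2 = 2.
Hence |(-4s - 12)/(s + 7) − 0| < 16|s + 3|/(4·2) = 2|s + 3|, which is < ε once |s + 3| < (1/2)ε.
Take δ = min(2, (1/2)ε). Then 0 < |s + 3| < δ forces both bounds, so |(-4s - 12)/(s + 7) − 0| < ε.

δ = min(2, (1/2)ε)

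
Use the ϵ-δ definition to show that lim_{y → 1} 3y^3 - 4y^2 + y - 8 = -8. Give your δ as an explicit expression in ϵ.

δ = min(2, ϵ/30)

Suppose ϵ > 0. We want δ > 0 such that 0 < |y − 1| < δ implies |(3y^3 - 4y^2 + y - 8) + 8| < ϵ.
(3y^3 - 4y^2 + y - 8) + 8 = 3y^3 - 4y^2 + y = (y − 1)(3y^2 - y).
So |(3y^3 - 4y^2 + y - 8) + 8| = |y − 1|·|3y^2 - y|.
Require δ ≤ 2. Then |y − 1| < 2 gives |y| < 3, and by the triangle inequality |3y^2 - y| ≤ 3·3^2 + 3 = 30.
Hence |(3y^3 - 4y^2 + y - 8) + 8| ≤ 30|y − 1| < ϵ provided |y − 1| < ϵ/30.
Choosing δ = min(2, ϵ/30) ensures both conditions, hence |(3y^3 - 4y^2 + y - 8) + 8| < ϵ.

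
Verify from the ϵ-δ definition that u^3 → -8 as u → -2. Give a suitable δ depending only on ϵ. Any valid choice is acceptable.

Let ϵ > 0. We seek δ > 0 with 0 < |u + 2| < δ ⇒ |u^3 + 8| < ϵ.
Factor: u^3 + 8 = (u + 2)(u^2 - 2u + 4), so |u^3 + 8| = |u + 2|·|u^2 - 2u + 4|.
Impose δ ≤ 1 so that |u| < 3; then |u^2 - 2u + 4| ≤ 19.
Hence |u^3 + 8| ≤ 19|u + 2|, which is < ϵ once |u + 2| < ϵ/19.
Take δ = min(1, ϵ/19). If 0 < |u + 2| < δ then both bounds hold and |u^3 + 8| ≤ 19|u + 2| < 19·(ϵ/19) = ϵ.

δ = min(1, ϵ/19)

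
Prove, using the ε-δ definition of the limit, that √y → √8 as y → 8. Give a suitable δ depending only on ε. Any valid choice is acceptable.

Fix ε > 0. We want δ > 0 such that 0 < |y − 8| < δ implies |√y − √8| < ε.
Multiplying by the conjugate, |√y − √8| = |y − 8|/(√y + √8).
Restrict δ ≤ 8 so that |y − 8| < 8 forces y > 0, and then √y + √8 > √8.
Hence |√y − √8| < |y − 8|/√8, which is < ε once |y − 8| < √8·ε.
Take δ = min(8, √8·ε). If 0 < |y − 8| < δ then y > 0 and |√y − √8| < |y − 8|/√8 < ε.

δ = min(8, √8·ε)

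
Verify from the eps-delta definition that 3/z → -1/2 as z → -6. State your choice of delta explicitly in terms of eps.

delta = min(3, 6eps)

Let eps > 0 be given. We seek delta > 0 such that 0 < |z + 6| < delta implies |3/z + 1/2| < eps.
|3/z + 1/2| = 3·|-6 − z|/(6·|z|) = 3|z + 6|/(6|z|).
Require delta ≤ 3 so that |z| > 6 − 3 = 3, hence 6|z| > 18.
Then |3/z + 1/2| < 3|z + 6|/18, which is < eps when |z + 6| < 6eps.
Take delta = min(3, 6eps). Then 0 < |z + 6| < delta gives both |z + 6| < 3 and |z + 6| < 6eps, so |3/z + 1/2| < eps.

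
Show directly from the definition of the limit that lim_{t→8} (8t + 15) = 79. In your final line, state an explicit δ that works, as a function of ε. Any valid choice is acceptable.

Suppose ε > 0. We need δ > 0 so that 0 < |t − 8| < δ implies |(8t + 15) − 79| < ε.
Since (8t + 15) − 79 = 8(t − 8), we have |(8t + 15) − 79| = 8|t − 8|.
So 8|t − 8| < ε exactly when |t − 8| < ε/8.
Choosing δ = ε/8 gives |(8t + 15) − 79| = 8|t − 8| < ε whenever |t − 8| < δ.

δ = ε/8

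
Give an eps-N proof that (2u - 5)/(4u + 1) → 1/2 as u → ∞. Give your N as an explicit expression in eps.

N = (11/8)/eps

Suppose eps > 0. We seek N > 0 such that u > N implies |(2u - 5)/(4u + 1) − (1/2)| < eps.
(2u - 5)/(4u + 1) − (1/2) = (4(2u - 5) − 2(4u + 1)) / (4(4u + 1)) = -22/(4(4u + 1)).
For u > 0 we have 4u + 1 > 4u, so |(2u - 5)/(4u + 1) − (1/2)| = 22/(4(4u + 1)) < 22/(4·4u) = (11/8)/u.
Thus |(2u - 5)/(4u + 1) − (1/2)| < eps whenever u > (11/8)/eps.
Take N = (11/8)/eps. If u > N then |(2u - 5)/(4u + 1) − (1/2)| < (11/8)/u < eps.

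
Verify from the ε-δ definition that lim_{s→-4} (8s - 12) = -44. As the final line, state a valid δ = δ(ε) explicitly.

δ = ε/8

Let ε > 0 be given. We need δ > 0 so that 0 < |s + 4| < δ implies |(8s - 12) + 44| < ε.
|(8s - 12) + 44| = |8s + 32| = 8|s + 4|.
Thus it suffices that |s + 4| < ε/8.
Choosing δ = ε/8 gives |(8s - 12) + 44| = 8|s + 4| < ε whenever |s + 4| < δ.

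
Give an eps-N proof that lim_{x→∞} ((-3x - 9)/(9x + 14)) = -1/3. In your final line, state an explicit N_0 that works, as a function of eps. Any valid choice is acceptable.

N_0 = (13/27)/eps

Fix eps > 0. We seek N_0 > 0 such that x > N_0 implies |(-3x - 9)/(9x + 14) + 1/3| < eps.
(-3x - 9)/(9x + 14) + 1/3 = (9(-3x - 9) − (-3)(9x + 14)) / (9(9x + 14)) = -39/(9(9x + 14)).
For x > 0 we have 9x + 14 > 9x, so |(-3x - 9)/(9x + 14) + 1/3| = 39/(9(9x + 14)) < 39/(9·9x) = (13/27)/x.
Thus |(-3x - 9)/(9x + 14) + 1/3| < eps whenever x > (13/27)/eps.
Take N_0 = (13/27)/eps. If x > N_0 then |(-3x - 9)/(9x + 14) + 1/3| < (13/27)/x < eps.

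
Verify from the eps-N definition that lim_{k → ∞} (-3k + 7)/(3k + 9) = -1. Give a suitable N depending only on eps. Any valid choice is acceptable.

N = (16/3)/eps

Let eps > 0 be given. For k ≥ 1, |(-3k + 7)/(3k + 9) + 1| = |48|/(3(3k + 9)) = 48/(3(3k + 9)).
Since 3k + 9 ≥ 3k for k ≥ 1, this is ≤ 48/(3·3k) = (16/3)/k.
So |(-3k + 7)/(3k + 9) + 1| < eps whenever k > (16/3)/eps.
Take N = (16/3)/eps. If k > N then |(-3k + 7)/(3k + 9) + 1| ≤ (16/3)/k < eps.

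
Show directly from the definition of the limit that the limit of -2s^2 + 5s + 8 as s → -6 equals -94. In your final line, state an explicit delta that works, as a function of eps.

Fix eps > 0. We want delta > 0 such that 0 < |s + 6| < delta implies |(-2s^2 + 5s + 8) + 94| < eps.
(-2s^2 + 5s + 8) + 94 = -2s^2 + 5s + 102 = (s + 6)(-2s + 17).
So |(-2s^2 + 5s + 8) + 94| = |s + 6|·|-2s + 17|.
Assume first that |s + 6| < 1, so |s| < 7. Then |-2s + 17| ≤ 2·7 + 17 = 31.
Hence |(-2s^2 + 5s + 8) + 94| ≤ 31|s + 6| < eps provided |s + 6| < eps/31.
Take delta = min(1, eps/31). Then 0 < |s + 6| < delta gives both |s + 6| < 1 and |s + 6| < eps/31, so |(-2s^2 + 5s + 8) + 94| < eps.

delta = min(1, eps/31)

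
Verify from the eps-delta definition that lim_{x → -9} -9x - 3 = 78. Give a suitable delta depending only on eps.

delta = eps/9

Suppose eps > 0. We need delta > 0 so that 0 < |x + 9| < delta implies |(-9x - 3) − 78| < eps.
|(-9x - 3) − 78| = |-9x - 81| = 9|x + 9|.
So 9|x + 9| < eps exactly when |x + 9| < eps/9.
Choosing delta = eps/9 gives |(-9x - 3) − 78| = 9|x + 9| < eps whenever |x + 9| < delta.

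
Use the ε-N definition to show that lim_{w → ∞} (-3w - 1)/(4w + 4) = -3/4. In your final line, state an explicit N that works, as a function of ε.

Suppose ε > 0. We seek N > 0 such that w > N implies |(-3w - 1)/(4w + 4) + 3/4| < ε.
(-3w - 1)/(4w + 4) + 3/4 = (4(-3w - 1) − (-3)(4w + 4)) / (4(4w + 4)) = 8/(4(4w + 4)).
For w > 0 we have 4w + 4 > 4w, so |(-3w - 1)/(4w + 4) + 3/4| = 8/(4(4w + 4)) < 8/(4·4w) = (1/2)/w.
Thus |(-3w - 1)/(4w + 4) + 3/4| < ε whenever w > (1/2)/ε.
Take N = (1/2)/ε. If w > N then |(-3w - 1)/(4w + 4) + 3/4| < (1/2)/w < ε.

N = (1/2)/ε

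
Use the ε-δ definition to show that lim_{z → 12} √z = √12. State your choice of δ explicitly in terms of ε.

Fix ε > 0. We want δ > 0 such that 0 < |z − 12| < δ implies |√z − √12| < ε.
Multiplying by the conjugate, |√z − √12| = |z − 12|/(√z + √12).
Restrict δ ≤ 12 so that |z − 12| < 12 forces z > 0, and then √z + √12 > √12.
Hence |√z − √12| < |z − 12|/√12, which is < ε once |z − 12| < √12·ε.
Take δ = min(12, √12·ε). If 0 < |z − 12| < δ then z > 0 and |√z − √12| < |z − 12|/√12 < ε.

δ = min(12, √12·ε)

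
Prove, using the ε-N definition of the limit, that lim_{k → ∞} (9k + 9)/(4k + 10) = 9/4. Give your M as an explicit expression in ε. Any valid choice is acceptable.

Fix ε > 0. For k ≥ 1, |(9k + 9)/(4k + 10) − (9/4)| = |-54|/(4(4k + 10)) = 54/(4(4k + 10)).
Since 4k + 10 ≥ 4k for k ≥ 1, this is ≤ 54/(4·4k) = (27/8)/k.
So |(9k + 9)/(4k + 10) − (9/4)| < ε whenever k > (27/8)/ε.
Take M = (27/8)/ε. If k > M then |(9k + 9)/(4k + 10) − (9/4)| ≤ (27/8)/k < ε.

M = (27/8)/ε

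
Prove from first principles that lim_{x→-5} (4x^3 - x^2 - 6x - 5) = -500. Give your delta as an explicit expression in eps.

delta = min(1, eps/369)

Fix eps > 0. We want delta > 0 such that 0 < |x + 5| < delta implies |(4x^3 - x^2 - 6x - 5) + 500| < eps.
(4x^3 - x^2 - 6x - 5) + 500 = 4x^3 - x^2 - 6x + 495 = (x + 5)(4x^2 - 21x + 99).
So |(4x^3 - x^2 - 6x - 5) + 500| = |x + 5|·|4x^2 - 21x + 99|.
Require delta ≤ 1. Then |x + 5| < 1 gives |x| < 6, and by the triangle inequality |4x^2 - 21x + 99| ≤ 4·6^2 + 21·6 + 99 = 369.
Hence |(4x^3 - x^2 - 6x - 5) + 500| ≤ 369|x + 5| < eps provided |x + 5| < eps/369.
Choosing delta = min(1, eps/369) ensures both conditions, hence |(4x^3 - x^2 - 6x - 5) + 500| < eps.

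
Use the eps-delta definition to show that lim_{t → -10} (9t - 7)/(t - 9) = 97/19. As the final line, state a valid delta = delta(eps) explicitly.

Let eps > 0. We want delta > 0 with 0 < |t + 10| < delta ⇒ |(9t - 7)/(t - 9) − (97/19)| < eps.
Combining over a common denominator, (9t - 7)/(t - 9) − (97/19) = [(9t - 7)·(-19) − (-97)·(t - 9)] / [(-19)·(t - 9)] = -74(t + 10) / ((-19)(t - 9)).
So |(9t - 7)/(t - 9) − (97/19)| = 74|t + 10| / (19·|t − 9|).
Restrict delta ≤ 19/2. Then |t + 10| < 19/2 gives |t − 9| = |(t + 10) + (-19)| ≥ 19 − 19/2 = 19/2.
Hence |(9t - 7)/(t - 9) − (97/19)| < 74|t + 10|/(19·(19/2)) = (148/361)|t + 10|, which is < eps once |t + 10| < (361/148)eps.
Take delta = min(19/2, (361/148)eps). Then 0 < |t + 10| < delta forces both bounds, so |(9t - 7)/(t - 9) − (97/19)| < eps.

delta = min(19/2, (361/148)eps)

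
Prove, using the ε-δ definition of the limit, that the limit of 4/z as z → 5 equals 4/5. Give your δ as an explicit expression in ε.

Let ε > 0. We seek δ > 0 such that 0 < |z − 5| < δ implies |4/z − (4/5)| < ε.
|4/z − (4/5)| = 4·|5 − z|/(5·|z|) = 4|z − 5|/(5|z|).
Require δ ≤ 5/2 so that |z| > 5 − 5/2 = 5/2, hence 5|z| > 25/2.
Then |4/z − (4/5)| < 4|z − 5|/(25/2), which is < ε when |z − 5| < (25/8)ε.
Take δ = min(5/2, (25/8)ε). Then 0 < |z − 5| < δ gives both |z − 5| < 5/2 and |z − 5| < (25/8)ε, so |4/z − (4/5)| < ε.

δ = min(5/2, (25/8)ε)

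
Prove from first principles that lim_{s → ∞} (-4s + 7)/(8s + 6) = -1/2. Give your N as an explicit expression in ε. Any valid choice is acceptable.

Let ε > 0. We seek N > 0 such that s > N implies |(-4s + 7)/(8s + 6) + 1/2| < ε.
(-4s + 7)/(8s + 6) + 1/2 = (8(-4s + 7) − (-4)(8s + 6)) / (8(8s + 6)) = 80/(8(8s + 6)).
For s > 0 we have 8s + 6 > 8s, so |(-4s + 7)/(8s + 6) + 1/2| = 80/(8(8s + 6)) < 80/(8·8s) = (5/4)/s.
Thus |(-4s + 7)/(8s + 6) + 1/2| < ε whenever s > (5/4)/ε.
Take N = (5/4)/ε. If s > N then |(-4s + 7)/(8s + 6) + 1/2| < (5/4)/s < ε.

N = (5/4)/ε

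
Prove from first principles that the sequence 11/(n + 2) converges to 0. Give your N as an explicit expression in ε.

N = 11/ε

Let ε > 0. For n ≥ 1, |11/(n + 2) − 0| = 11/(n + 2) ≤ 11/n.
We need 11/n < ε, i.e. n > 11/ε.
Take N = 11/ε. If n > N then |11/(n + 2)| ≤ 11/n < ε.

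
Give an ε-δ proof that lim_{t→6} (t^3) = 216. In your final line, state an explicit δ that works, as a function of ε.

Let ε > 0. We seek δ > 0 with 0 < |t − 6| < δ ⇒ |t^3 − 216| < ε.
Factor: t^3 − 216 = (t − 6)(t^2 + 6t + 36), so |t^3 − 216| = |t − 6|·|t^2 + 6t + 36|.
Impose δ ≤ 2 so that |t| < 8; then |t^2 + 6t + 36| ≤ 148.
Hence |t^3 − 216| ≤ 148|t − 6|, which is < ε once |t − 6| < ε/148.
Take δ = min(2, ε/148). If 0 < |t − 6| < δ then both bounds hold and |t^3 − 216| ≤ 148|t − 6| < 148·(ε/148) = ε.

δ = min(2, ε/148)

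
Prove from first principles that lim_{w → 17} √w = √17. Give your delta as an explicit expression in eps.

delta = min(17, √17·eps)

Let eps > 0. We want delta > 0 such that 0 < |w − 17| < delta implies |√w − √17| < eps.
Multiplying by the conjugate, |√w − √17| = |w − 17|/(√w + √17).
Restrict delta ≤ 17 so that |w − 17| < 17 forces w > 0, and then √w + √17 > √17.
Hence |√w − √17| < |w − 17|/√17, which is < eps once |w − 17| < √17·eps.
Take delta = min(17, √17·eps). If 0 < |w − 17| < delta then w > 0 and |√w − √17| < |w − 17|/√17 < eps.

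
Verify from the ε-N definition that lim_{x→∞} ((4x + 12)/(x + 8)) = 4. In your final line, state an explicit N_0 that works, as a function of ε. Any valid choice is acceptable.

N_0 = 20/ε

Suppose ε > 0. We seek N_0 > 0 such that x > N_0 implies |(4x + 12)/(x + 8) − 4| < ε.
(4x + 12)/(x + 8) − 4 = ((4x + 12) − 4(x + 8)) / ((x + 8)) = -20/((x + 8)).
For x > 0 we have x + 8 > x, so |(4x + 12)/(x + 8) − 4| = 20/((x + 8)) < 20/(x) = 20/x.
Thus |(4x + 12)/(x + 8) − 4| < ε whenever x > 20/ε.
Take N_0 = 20/ε. If x > N_0 then |(4x + 12)/(x + 8) − 4| < 20/x < ε.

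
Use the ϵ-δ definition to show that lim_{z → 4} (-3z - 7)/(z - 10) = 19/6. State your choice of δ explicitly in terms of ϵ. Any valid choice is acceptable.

Suppose ϵ > 0. We want δ > 0 with 0 < |z − 4| < δ ⇒ |(-3z - 7)/(z - 10) − (19/6)| < ϵ.
Combining over a common denominator, (-3z - 7)/(z - 10) − (19/6) = [(-3z - 7)·(-6) − (-19)·(z - 10)] / [(-6)·(z - 10)] = 37(z − 4) / ((-6)(z - 10)).
So |(-3z - 7)/(z - 10) − (19/6)| = 37|z − 4| / (6·|z − 10|).
Restrict δ ≤ 3. Then |z − 4| < 3 gives |z − 10| = |(z − 4) + (-6)| ≥ 6 − 3 = 3.
Hence |(-3z - 7)/(z - 10) − (19/6)| < 37|z − 4|/(6·3) = (37/18)|z − 4|, which is < ϵ once |z − 4| < (18/37)ϵ.
Take δ = min(3, (18/37)ϵ). Then 0 < |z − 4| < δ forces both bounds, so |(-3z - 7)/(z - 10) − (19/6)| < ϵ.

δ = min(3, (18/37)ϵ)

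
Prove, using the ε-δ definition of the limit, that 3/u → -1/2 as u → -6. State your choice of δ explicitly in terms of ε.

δ = min(3, 6ε)

Let ε > 0. We seek δ > 0 such that 0 < |u + 6| < δ implies |3/u + 1/2| < ε.
|3/u + 1/2| = 3·|-6 − u|/(6·|u|) = 3|u + 6|/(6|u|).
Require δ ≤ 3 so that |u| > 6 − 3 = 3, hence 6|u| > 18.
Then |3/u + 1/2| < 3|u + 6|/18, which is < ε when |u + 6| < 6ε.
Take δ = min(3, 6ε). Then 0 < |u + 6| < δ gives both |u + 6| < 3 and |u + 6| < 6ε, so |3/u + 1/2| < ε.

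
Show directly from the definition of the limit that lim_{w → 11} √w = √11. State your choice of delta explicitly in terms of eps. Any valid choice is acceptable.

delta = min(11, √11·eps)

Suppose eps > 0. We want delta > 0 such that 0 < |w − 11| < delta implies |√w − √11| < eps.
Rationalise: √w − √11 = (w − 11)/(√w + √11), so |√w − √11| = |w − 11|/(√w + √11).
Restrict delta ≤ 11 so that |w − 11| < 11 forces w > 0, and then √w + √11 > √11.
Hence |√w − √11| < |w − 11|/√11, which is < eps once |w − 11| < √11·eps.
Take delta = min(11, √11·eps). If 0 < |w − 11| < delta then w > 0 and |√w − √11| < |w − 11|/√11 < eps.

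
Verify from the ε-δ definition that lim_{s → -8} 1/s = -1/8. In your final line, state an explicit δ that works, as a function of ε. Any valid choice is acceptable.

Let ε > 0 be given. We seek δ > 0 such that 0 < |s + 8| < δ implies |1/s + 1/8| < ε.
|1/s + 1/8| = |-8 − s|/(8·|s|) = |s + 8|/(8|s|).
Require δ ≤ 4 so that |s| > 8 − 4 = 4, hence 8|s| > 32.
Then |1/s + 1/8| < |s + 8|/32, which is < ε when |s + 8| < 32ε.
Take δ = min(4, 32ε). Then 0 < |s + 8| < δ gives both |s + 8| < 4 and |s + 8| < 32ε, so |1/s + 1/8| < ε.

δ = min(4, 32ε)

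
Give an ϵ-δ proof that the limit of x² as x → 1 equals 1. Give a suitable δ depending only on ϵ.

Suppose ϵ > 0. We seek δ > 0 with 0 < |x − 1| < δ ⇒ |x² − 1| < ϵ.
Factor: x² − 1 = (x − 1)(x + 1), so |x² − 1| = |x − 1|·|x + 1|.
Restrict δ ≤ 1. Then |x − 1| < 1 gives |x| < 2, so by the triangle inequality |x + 1| ≤ 2 + 1 = 3.
Hence |x² − 1| ≤ 3|x − 1|, which is < ϵ once |x − 1| < ϵ/3.
Take δ = min(1, ϵ/3). If 0 < |x − 1| < δ then both bounds hold and |x² − 1| ≤ 3|x − 1| < 3·(ϵ/3) = ϵ.

δ = min(1, ϵ/3)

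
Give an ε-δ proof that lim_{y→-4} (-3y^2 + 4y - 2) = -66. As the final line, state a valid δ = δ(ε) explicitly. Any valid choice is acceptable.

δ = min(1, ε/31)

Let ε > 0. We want δ > 0 such that 0 < |y + 4| < δ implies |(-3y^2 + 4y - 2) + 66| < ε.
(-3y^2 + 4y - 2) + 66 = -3y^2 + 4y + 64 = (y + 4)(-3y + 16).
So |(-3y^2 + 4y - 2) + 66| = |y + 4|·|-3y + 16|.
Require δ ≤ 1. Then |y + 4| < 1 gives |y| < 5, and by the triangle inequality |-3y + 16| ≤ 3·5 + 16 = 31.
Hence |(-3y^2 + 4y - 2) + 66| ≤ 31|y + 4| < ε provided |y + 4| < ε/31.
Take δ = min(1, ε/31). Then 0 < |y + 4| < δ gives both |y + 4| < 1 and |y + 4| < ε/31, so |(-3y^2 + 4y - 2) + 66| < ε.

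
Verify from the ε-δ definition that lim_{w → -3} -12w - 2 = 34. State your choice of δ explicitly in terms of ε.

Suppose ε > 0. We need δ > 0 so that 0 < |w + 3| < δ implies |(-12w - 2) − 34| < ε.
|(-12w - 2) − 34| = |-12w - 36| = 12|w + 3|.
So 12|w + 3| < ε exactly when |w + 3| < ε/12.
Take δ = ε/12. If 0 < |w + 3| < δ then |(-12w - 2) − 34| = 12|w + 3| < 12·(ε/12) = ε.

δ = ε/12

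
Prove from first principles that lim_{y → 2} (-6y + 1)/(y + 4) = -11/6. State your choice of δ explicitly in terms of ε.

δ = min(3, (18/25)ε)

Let ε > 0 be given. We want δ > 0 with 0 < |y − 2| < δ ⇒ |(-6y + 1)/(y + 4) + 11/6| < ε.
Combining over a common denominator, (-6y + 1)/(y + 4) + 11/6 = [(-6y + 1)·6 − (-11)·(y + 4)] / [6·(y + 4)] = -25(y − 2) / (6(y + 4)).
So |(-6y + 1)/(y + 4) + 11/6| = 25|y − 2| / (6·|y + 4|).
Restrict δ ≤ 3. Then |y − 2| < 3 gives |y + 4| = |(y − 2) + 6| ≥ 6 − 3 = 3.
Hence |(-6y + 1)/(y + 4) + 11/6| < 25|y − 2|/(6·3) = (25/18)|y − 2|, which is < ε once |y − 2| < (18/25)ε.
Take δ = min(3, (18/25)ε). Then 0 < |y − 2| < δ forces both bounds, so |(-6y + 1)/(y + 4) + 11/6| < ε.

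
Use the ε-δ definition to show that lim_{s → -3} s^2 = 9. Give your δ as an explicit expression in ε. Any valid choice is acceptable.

Suppose ε > 0. We seek δ > 0 with 0 < |s + 3| < δ ⇒ |s^2 − 9| < ε.
Factor: s^2 − 9 = (s + 3)(s - 3), so |s^2 − 9| = |s + 3|·|s - 3|.
Restrict δ ≤ 1. Then |s + 3| < 1 gives |s| < 4, so by the triangle inequality |s - 3| ≤ 4 + 3 = 7.
Hence |s^2 − 9| ≤ 7|s + 3|, which is < ε once |s + 3| < ε/7.
Take δ = min(1, ε/7). If 0 < |s + 3| < δ then both bounds hold and |s^2 − 9| ≤ 7|s + 3| < 7·(ε/7) = ε.

δ = min(1, ε/7)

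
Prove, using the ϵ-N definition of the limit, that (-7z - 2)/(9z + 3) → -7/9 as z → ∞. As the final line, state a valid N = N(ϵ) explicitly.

N = (1/27)/ϵ

Let ϵ > 0 be given. We seek N > 0 such that z > N implies |(-7z - 2)/(9z + 3) + 7/9| < ϵ.
(-7z - 2)/(9z + 3) + 7/9 = (9(-7z - 2) − (-7)(9z + 3)) / (9(9z + 3)) = 3/(9(9z + 3)).
For z > 0 we have 9z + 3 > 9z, so |(-7z - 2)/(9z + 3) + 7/9| = 3/(9(9z + 3)) < 3/(9·9z) = (1/27)/z.
Thus |(-7z - 2)/(9z + 3) + 7/9| < ϵ whenever z > (1/27)/ϵ.
Take N = (1/27)/ϵ. If z > N then |(-7z - 2)/(9z + 3) + 7/9| < (1/27)/z < ϵ.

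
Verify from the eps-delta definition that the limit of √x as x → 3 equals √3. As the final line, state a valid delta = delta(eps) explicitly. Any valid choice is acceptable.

delta = min(3, √3·eps)

Suppose eps > 0. We want delta > 0 such that 0 < |x − 3| < delta implies |√x − √3| < eps.
Rationalise: √x − √3 = (x − 3)/(√x + √3), so |√x − √3| = |x − 3|/(√x + √3).
Restrict delta ≤ 3 so that |x − 3| < 3 forces x > 0, and then √x + √3 > √3.
Hence |√x − √3| < |x − 3|/√3, which is < eps once |x − 3| < √3·eps.
Take delta = min(3, √3·eps). If 0 < |x − 3| < delta then x > 0 and |√x − √3| < |x − 3|/√3 < eps.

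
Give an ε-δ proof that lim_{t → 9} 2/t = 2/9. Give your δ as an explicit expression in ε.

Let ε > 0 be given. We seek δ > 0 such that 0 < |t − 9| < δ implies |2/t − (2/9)| < ε.
|2/t − (2/9)| = 2·|9 − t|/(9·|t|) = 2|t − 9|/(9|t|).
Restrict δ ≤ 9/2. Then |t − 9| < 9/2 gives |t| > 9/2, so 9|t| > 81/2.
Then |2/t − (2/9)| < 2|t − 9|/(81/2), which is < ε when |t − 9| < (81/4)ε.
Take δ = min(9/2, (81/4)ε). Then 0 < |t − 9| < δ gives both |t − 9| < 9/2 and |t − 9| < (81/4)ε, so |2/t − (2/9)| < ε.

δ = min(9/2, (81/4)ε)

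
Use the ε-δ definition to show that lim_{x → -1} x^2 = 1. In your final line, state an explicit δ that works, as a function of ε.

δ = min(2, ε/4)

Let ε > 0 be given. We seek δ > 0 with 0 < |x + 1| < δ ⇒ |x^2 − 1| < ε.
Factor: x^2 − 1 = (x + 1)(x - 1), so |x^2 − 1| = |x + 1|·|x - 1|.
Impose δ ≤ 2 so that |x| < 3; then |x - 1| ≤ 4.
Hence |x^2 − 1| ≤ 4|x + 1|, which is < ε once |x + 1| < ε/4.
Take δ = min(2, ε/4). If 0 < |x + 1| < δ then both bounds hold and |x^2 − 1| ≤ 4|x + 1| < 4·(ε/4) = ε.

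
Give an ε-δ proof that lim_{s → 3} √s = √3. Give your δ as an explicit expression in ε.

δ = min(3, √3·ε)

Suppose ε > 0. We want δ > 0 such that 0 < |s − 3| < δ implies |√s − √3| < ε.
Multiplying by the conjugate, |√s − √3| = |s − 3|/(√s + √3).
Restrict δ ≤ 3 so that |s − 3| < 3 forces s > 0, and then √s + √3 > √3.
Hence |√s − √3| < |s − 3|/√3, which is < ε once |s − 3| < √3·ε.
Take δ = min(3, √3·ε). If 0 < |s − 3| < δ then s > 0 and |√s − √3| < |s − 3|/√3 < ε.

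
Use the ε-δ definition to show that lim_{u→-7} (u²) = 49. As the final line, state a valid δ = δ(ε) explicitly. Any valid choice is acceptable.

δ = min(2, ε/16)

Let ε > 0 be given. We seek δ > 0 with 0 < |u + 7| < δ ⇒ |u² − 49| < ε.
Factor: u² − 49 = (u + 7)(u - 7), so |u² − 49| = |u + 7|·|u - 7|.
Restrict δ ≤ 2. Then |u + 7| < 2 gives |u| < 9, so by the triangle inequality |u - 7| ≤ 9 + 7 = 16.
Hence |u² − 49| ≤ 16|u + 7|, which is < ε once |u + 7| < ε/16.
Take δ = min(2, ε/16). If 0 < |u + 7| < δ then both bounds hold and |u² − 49| ≤ 16|u + 7| < 16·(ε/16) = ε.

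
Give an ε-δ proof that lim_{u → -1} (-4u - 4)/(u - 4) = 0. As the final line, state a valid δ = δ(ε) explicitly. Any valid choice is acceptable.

δ = min(5/2, (5/8)ε)

Fix ε > 0. We want δ > 0 with 0 < |u + 1| < δ ⇒ |(-4u - 4)/(u - 4) − 0| < ε.
Combining over a common denominator, (-4u - 4)/(u - 4) − 0 = [(-4u - 4)·(-5) − 0·(u - 4)] / [(-5)·(u - 4)] = 20(u + 1) / ((-5)(u - 4)).
So |(-4u - 4)/(u - 4) − 0| = 20|u + 1| / (5·|u − 4|).
Require δ ≤ 5/2, so |u − 4| ≥ |-5| − |u + 1| > 5 − 5/2 = 5/2.
Hence |(-4u - 4)/(u - 4) − 0| < 20|u + 1|/(5·(5/2)) = (8/5)|u + 1|, which is < ε once |u + 1| < (5/8)ε.
Take δ = min(5/2, (5/8)ε). Then 0 < |u + 1| < δ forces both bounds, so |(-4u - 4)/(u - 4) − 0| < ε.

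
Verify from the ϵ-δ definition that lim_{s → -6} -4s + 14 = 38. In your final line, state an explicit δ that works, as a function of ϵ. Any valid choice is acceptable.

δ = ϵ/4

Fix ϵ > 0. We need δ > 0 so that 0 < |s + 6| < δ implies |(-4s + 14) − 38| < ϵ.
Since (-4s + 14) − 38 = -4(s + 6), we have |(-4s + 14) − 38| = 4|s + 6|.
So 4|s + 6| < ϵ exactly when |s + 6| < ϵ/4.
Take δ = ϵ/4. If 0 < |s + 6| < δ then |(-4s + 14) − 38| = 4|s + 6| < 4·(ϵ/4) = ϵ.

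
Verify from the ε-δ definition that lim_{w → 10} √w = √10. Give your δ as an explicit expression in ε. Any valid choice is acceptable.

Fix ε > 0. We want δ > 0 such that 0 < |w − 10| < δ implies |√w − √10| < ε.
Rationalise: √w − √10 = (w − 10)/(√w + √10), so |√w − √10| = |w − 10|/(√w + √10).
Restrict δ ≤ 10 so that |w − 10| < 10 forces w > 0, and then √w + √10 > √10.
Hence |√w − √10| < |w − 10|/√10, which is < ε once |w − 10| < √10·ε.
Take δ = min(10, √10·ε). If 0 < |w − 10| < δ then w > 0 and |√w − √10| < |w − 10|/√10 < ε.

δ = min(10, √10·ε)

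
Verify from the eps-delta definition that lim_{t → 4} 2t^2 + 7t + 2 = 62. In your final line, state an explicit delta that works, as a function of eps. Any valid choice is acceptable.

delta = min(1, eps/25)

Suppose eps > 0. We want delta > 0 such that 0 < |t − 4| < delta implies |(2t^2 + 7t + 2) − 62| < eps.
(2t^2 + 7t + 2) − 62 = 2t^2 + 7t - 60 = (t − 4)(2t + 15).
So |(2t^2 + 7t + 2) − 62| = |t − 4|·|2t + 15|.
Require delta ≤ 1. Then |t − 4| < 1 gives |t| < 5, and by the triangle inequality |2t + 15| ≤ 2·5 + 15 = 25.
Hence |(2t^2 + 7t + 2) − 62| ≤ 25|t − 4| < eps provided |t − 4| < eps/25.
Take delta = min(1, eps/25). Then 0 < |t − 4| < delta gives both |t − 4| < 1 and |t − 4| < eps/25, so |(2t^2 + 7t + 2) − 62| < eps.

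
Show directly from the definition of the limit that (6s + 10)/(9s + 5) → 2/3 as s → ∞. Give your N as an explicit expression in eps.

Suppose eps > 0. We seek N > 0 such that s > N implies |(6s + 10)/(9s + 5) − (2/3)| < eps.
(6s + 10)/(9s + 5) − (2/3) = (9(6s + 10) − 6(9s + 5)) / (9(9s + 5)) = 60/(9(9s + 5)).
For s > 0 we have 9s + 5 > 9s, so |(6s + 10)/(9s + 5) − (2/3)| = 60/(9(9s + 5)) < 60/(9·9s) = (20/27)/s.
Thus |(6s + 10)/(9s + 5) − (2/3)| < eps whenever s > (20/27)/eps.
Take N = (20/27)/eps. If s > N then |(6s + 10)/(9s + 5) − (2/3)| < (20/27)/s < eps.

N = (20/27)/eps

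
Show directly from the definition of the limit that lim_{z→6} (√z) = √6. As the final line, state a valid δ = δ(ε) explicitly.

Suppose ε > 0. We want δ > 0 such that 0 < |z − 6| < δ implies |√z − √6| < ε.
Rationalise: √z − √6 = (z − 6)/(√z + √6), so |√z − √6| = |z − 6|/(√z + √6).
Restrict δ ≤ 6 so that |z − 6| < 6 forces z > 0, and then √z + √6 > √6.
Hence |√z − √6| < |z − 6|/√6, which is < ε once |z − 6| < √6·ε.
Take δ = min(6, √6·ε). If 0 < |z − 6| < δ then z > 0 and |√z − √6| < |z − 6|/√6 < ε.

δ = min(6, √6·ε)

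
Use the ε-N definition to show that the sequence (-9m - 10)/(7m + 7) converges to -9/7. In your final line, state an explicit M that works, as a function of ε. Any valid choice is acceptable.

M = (1/7)/ε

Let ε > 0 be given. For m ≥ 1, |(-9m - 10)/(7m + 7) + 9/7| = |-7|/(7(7m + 7)) = 7/(7(7m + 7)).
Since 7m + 7 ≥ 7m for m ≥ 1, this is ≤ 7/(7·7m) = (1/7)/m.
So |(-9m - 10)/(7m + 7) + 9/7| < ε whenever m > (1/7)/ε.
Take M = (1/7)/ε. If m > M then |(-9m - 10)/(7m + 7) + 9/7| ≤ (1/7)/m < ε.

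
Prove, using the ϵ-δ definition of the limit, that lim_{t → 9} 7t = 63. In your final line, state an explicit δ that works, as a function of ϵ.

δ = ϵ/7

Fix ϵ > 0. We need δ > 0 so that 0 < |t − 9| < δ implies |(7t) − 63| < ϵ.
Since (7t) − 63 = 7(t − 9), we have |(7t) − 63| = 7|t − 9|.
Thus it suffices that |t − 9| < ϵ/7.
Take δ = ϵ/7. If 0 < |t − 9| < δ then |(7t) − 63| = 7|t − 9| < 7·(ϵ/7) = ϵ.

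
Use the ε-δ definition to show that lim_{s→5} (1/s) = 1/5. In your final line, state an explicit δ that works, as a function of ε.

δ = min(5/2, (25/2)ε)

Fix ε > 0. We seek δ > 0 such that 0 < |s − 5| < δ implies |1/s − (1/5)| < ε.
|1/s − (1/5)| = |5 − s|/(5·|s|) = |s − 5|/(5|s|).
Restrict δ ≤ 5/2. Then |s − 5| < 5/2 gives |s| > 5/2, so 5|s| > 25/2.
Then |1/s − (1/5)| < |s − 5|/(25/2), which is < ε when |s − 5| < (25/2)ε.
Take δ = min(5/2, (25/2)ε). Then 0 < |s − 5| < δ gives both |s − 5| < 5/2 and |s − 5| < (25/2)ε, so |1/s − (1/5)| < ε.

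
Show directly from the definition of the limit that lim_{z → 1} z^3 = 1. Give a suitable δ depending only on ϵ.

δ = min(1, ϵ/7)

Let ϵ > 0 be given. We seek δ > 0 with 0 < |z − 1| < δ ⇒ |z^3 − 1| < ϵ.
Factor: z^3 − 1 = (z − 1)(z^2 + z + 1), so |z^3 − 1| = |z − 1|·|z^2 + z + 1|.
Restrict δ ≤ 1. Then |z − 1| < 1 gives |z| < 2, so by the triangle inequality |z^2 + z + 1| ≤ 2^2 + 2 + 1 = 7.
Hence |z^3 − 1| ≤ 7|z − 1|, which is < ϵ once |z − 1| < ϵ/7.
Take δ = min(1, ϵ/7). If 0 < |z − 1| < δ then both bounds hold and |z^3 − 1| ≤ 7|z − 1| < 7·(ϵ/7) = ϵ.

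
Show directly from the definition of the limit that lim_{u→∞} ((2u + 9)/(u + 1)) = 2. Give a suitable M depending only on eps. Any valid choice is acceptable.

M = 7/eps

Suppose eps > 0. We seek M > 0 such that u > M implies |(2u + 9)/(u + 1) − 2| < eps.
(2u + 9)/(u + 1) − 2 = ((2u + 9) − 2(u + 1)) / ((u + 1)) = 7/((u + 1)).
For u > 0 we have u + 1 > u, so |(2u + 9)/(u + 1) − 2| = 7/((u + 1)) < 7/(u) = 7/u.
Thus |(2u + 9)/(u + 1) − 2| < eps whenever u > 7/eps.
Take M = 7/eps. If u > M then |(2u + 9)/(u + 1) − 2| < 7/u < eps.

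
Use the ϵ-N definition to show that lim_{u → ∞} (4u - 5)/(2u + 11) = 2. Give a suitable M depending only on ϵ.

Let ϵ > 0 be given. We seek M > 0 such that u > M implies |(4u - 5)/(2u + 11) − 2| < ϵ.
(4u - 5)/(2u + 11) − 2 = (2(4u - 5) − 4(2u + 11)) / (2(2u + 11)) = -54/(2(2u + 11)).
For u > 0 we have 2u + 11 > 2u, so |(4u - 5)/(2u + 11) − 2| = 54/(2(2u + 11)) < 54/(2·2u) = (27/2)/u.
Thus |(4u - 5)/(2u + 11) − 2| < ϵ whenever u > (27/2)/ϵ.
Take M = (27/2)/ϵ. If u > M then |(4u - 5)/(2u + 11) − 2| < (27/2)/u < ϵ.

M = (27/2)/ϵ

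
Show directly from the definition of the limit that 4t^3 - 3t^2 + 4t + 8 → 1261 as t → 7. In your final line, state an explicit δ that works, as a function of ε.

Let ε > 0. We want δ > 0 such that 0 < |t − 7| < δ implies |(4t^3 - 3t^2 + 4t + 8) − 1261| < ε.
(4t^3 - 3t^2 + 4t + 8) − 1261 = 4t^3 - 3t^2 + 4t - 1253 = (t − 7)(4t^2 + 25t + 179).
So |(4t^3 - 3t^2 + 4t + 8) − 1261| = |t − 7|·|4t^2 + 25t + 179|.
Require δ ≤ 1. Then |t − 7| < 1 gives |t| < 8, and by the triangle inequality |4t^2 + 25t + 179| ≤ 4·8^2 + 25·8 + 179 = 635.
Hence |(4t^3 - 3t^2 + 4t + 8) − 1261| ≤ 635|t − 7| < ε provided |t − 7| < ε/635.
Choosing δ = min(1, ε/635) ensures both conditions, hence |(4t^3 - 3t^2 + 4t + 8) − 1261| < ε.

δ = min(1, ε/635)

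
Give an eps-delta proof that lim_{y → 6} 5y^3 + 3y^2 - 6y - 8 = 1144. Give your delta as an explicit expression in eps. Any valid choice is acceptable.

delta = min(2, eps/776)

Let eps > 0. We want delta > 0 such that 0 < |y − 6| < delta implies |(5y^3 + 3y^2 - 6y - 8) − 1144| < eps.
(5y^3 + 3y^2 - 6y - 8) − 1144 = 5y^3 + 3y^2 - 6y - 1152 = (y − 6)(5y^2 + 33y + 192).
So |(5y^3 + 3y^2 - 6y - 8) − 1144| = |y − 6|·|5y^2 + 33y + 192|.
Require delta ≤ 2. Then |y − 6| < 2 gives |y| < 8, and by the triangle inequality |5y^2 + 33y + 192| ≤ 5·8^2 + 33·8 + 192 = 776.
Hence |(5y^3 + 3y^2 - 6y - 8) − 1144| ≤ 776|y − 6| < eps provided |y − 6| < eps/776.
Take delta = min(2, eps/776). Then 0 < |y − 6| < delta gives both |y − 6| < 2 and |y − 6| < eps/776, so |(5y^3 + 3y^2 - 6y - 8) − 1144| < eps.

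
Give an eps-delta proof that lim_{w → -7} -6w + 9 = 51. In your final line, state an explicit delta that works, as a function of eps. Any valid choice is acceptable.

delta = eps/6

Fix eps > 0. We need delta > 0 so that 0 < |w + 7| < delta implies |(-6w + 9) − 51| < eps.
|(-6w + 9) − 51| = |-6w - 42| = 6|w + 7|.
Thus it suffices that |w + 7| < eps/6.
Take delta = eps/6. If 0 < |w + 7| < delta then |(-6w + 9) − 51| = 6|w + 7| < 6·(eps/6) = eps.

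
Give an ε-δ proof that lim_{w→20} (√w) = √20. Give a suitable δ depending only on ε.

δ = min(20, √20·ε)

Suppose ε > 0. We want δ > 0 such that 0 < |w − 20| < δ implies |√w − √20| < ε.
Rationalise: √w − √20 = (w − 20)/(√w + √20), so |√w − √20| = |w − 20|/(√w + √20).
Restrict δ ≤ 20 so that |w − 20| < 20 forces w > 0, and then √w + √20 > √20.
Hence |√w − √20| < |w − 20|/√20, which is < ε once |w − 20| < √20·ε.
Take δ = min(20, √20·ε). If 0 < |w − 20| < δ then w > 0 and |√w − √20| < |w − 20|/√20 < ε.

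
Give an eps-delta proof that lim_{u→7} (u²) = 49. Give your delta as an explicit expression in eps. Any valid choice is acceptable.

Let eps > 0. We seek delta > 0 with 0 < |u − 7| < delta ⇒ |u² − 49| < eps.
Factor: u² − 49 = (u − 7)(u + 7), so |u² − 49| = |u − 7|·|u + 7|.
Restrict delta ≤ 2. Then |u − 7| < 2 gives |u| < 9, so by the triangle inequality |u + 7| ≤ 9 + 7 = 16.
Hence |u² − 49| ≤ 16|u − 7|, which is < eps once |u − 7| < eps/16.
Take delta = min(2, eps/16). If 0 < |u − 7| < delta then both bounds hold and |u² − 49| ≤ 16|u − 7| < 16·(eps/16) = eps.

delta = min(2, eps/16)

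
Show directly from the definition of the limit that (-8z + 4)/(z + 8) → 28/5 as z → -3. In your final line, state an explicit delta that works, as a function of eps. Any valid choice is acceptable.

Let eps > 0. We want delta > 0 with 0 < |z + 3| < delta ⇒ |(-8z + 4)/(z + 8) − (28/5)| < eps.
Combining over a common denominator, (-8z + 4)/(z + 8) − (28/5) = [(-8z + 4)·5 − 28·(z + 8)] / [5·(z + 8)] = -68(z + 3) / (5(z + 8)).
So |(-8z + 4)/(z + 8) − (28/5)| = 68|z + 3| / (5·|z + 8|).
Require delta ≤ 5/2, so |z + 8| ≥ |5| − |z + 3| > 5 − 5/2 = 5/2.
Hence |(-8z + 4)/(z + 8) − (28/5)| < 68|z + 3|/(5·(5/2)) = (136/25)|z + 3|, which is < eps once |z + 3| < (25/136)eps.
Take delta = min(5/2, (25/136)eps). Then 0 < |z + 3| < delta forces both bounds, so |(-8z + 4)/(z + 8) − (28/5)| < eps.

delta = min(5/2, (25/136)eps)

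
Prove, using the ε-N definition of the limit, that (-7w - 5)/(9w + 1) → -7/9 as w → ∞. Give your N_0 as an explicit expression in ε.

Fix ε > 0. We seek N_0 > 0 such that w > N_0 implies |(-7w - 5)/(9w + 1) + 7/9| < ε.
(-7w - 5)/(9w + 1) + 7/9 = (9(-7w - 5) − (-7)(9w + 1)) / (9(9w + 1)) = -38/(9(9w + 1)).
For w > 0 we have 9w + 1 > 9w, so |(-7w - 5)/(9w + 1) + 7/9| = 38/(9(9w + 1)) < 38/(9·9w) = (38/81)/w.
Thus |(-7w - 5)/(9w + 1) + 7/9| < ε whenever w > (38/81)/ε.
Take N_0 = (38/81)/ε. If w > N_0 then |(-7w - 5)/(9w + 1) + 7/9| < (38/81)/w < ε.

N_0 = (38/81)/ε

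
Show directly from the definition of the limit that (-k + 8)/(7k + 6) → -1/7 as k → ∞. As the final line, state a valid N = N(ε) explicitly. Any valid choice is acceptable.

N = (62/49)/ε

Suppose ε > 0. For k ≥ 1, |(-k + 8)/(7k + 6) + 1/7| = |62|/(7(7k + 6)) = 62/(7(7k + 6)).
Since 7k + 6 ≥ 7k for k ≥ 1, this is ≤ 62/(7·7k) = (62/49)/k.
So |(-k + 8)/(7k + 6) + 1/7| < ε whenever k > (62/49)/ε.
Take N = (62/49)/ε. If k > N then |(-k + 8)/(7k + 6) + 1/7| ≤ (62/49)/k < ε.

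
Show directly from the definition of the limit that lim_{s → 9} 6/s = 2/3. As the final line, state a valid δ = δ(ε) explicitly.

Let ε > 0 be given. We seek δ > 0 such that 0 < |s − 9| < δ implies |6/s − (2/3)| < ε.
|6/s − (2/3)| = 6·|9 − s|/(9·|s|) = 6|s − 9|/(9|s|).
Require δ ≤ 9/2 so that |s| > 9 − 9/2 = 9/2, hence 9|s| > 81/2.
Then |6/s − (2/3)| < 6|s − 9|/(81/2), which is < ε when |s − 9| < (27/4)ε.
Take δ = min(9/2, (27/4)ε). Then 0 < |s − 9| < δ gives both |s − 9| < 9/2 and |s − 9| < (27/4)ε, so |6/s − (2/3)| < ε.

δ = min(9/2, (27/4)ε)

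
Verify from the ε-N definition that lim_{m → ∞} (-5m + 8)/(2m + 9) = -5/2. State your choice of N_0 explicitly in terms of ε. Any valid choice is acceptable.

N_0 = (61/4)/ε

Fix ε > 0. For m ≥ 1, |(-5m + 8)/(2m + 9) + 5/2| = |61|/(2(2m + 9)) = 61/(2(2m + 9)).
Since 2m + 9 ≥ 2m for m ≥ 1, this is ≤ 61/(2·2m) = (61/4)/m.
So |(-5m + 8)/(2m + 9) + 5/2| < ε whenever m > (61/4)/ε.
Take N_0 = (61/4)/ε. If m > N_0 then |(-5m + 8)/(2m + 9) + 5/2| ≤ (61/4)/m < ε.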